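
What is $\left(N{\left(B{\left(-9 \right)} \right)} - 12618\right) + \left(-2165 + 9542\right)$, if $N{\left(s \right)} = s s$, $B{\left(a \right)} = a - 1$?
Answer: $-5141$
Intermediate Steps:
$B{\left(a \right)} = -1 + a$
$N{\left(s \right)} = s^{2}$
$\left(N{\left(B{\left(-9 \right)} \right)} - 12618\right) + \left(-2165 + 9542\right) = \left(\left(-1 - 9\right)^{2} - 12618\right) + \left(-2165 + 9542\right) = \left(\left(-10\right)^{2} - 12618\right) + 7377 = \left(100 - 12618\right) + 7377 = -12518 + 7377 = -5141$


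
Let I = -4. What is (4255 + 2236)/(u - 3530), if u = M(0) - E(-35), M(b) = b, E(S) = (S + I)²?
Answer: -6491/5051 ≈ -1.2851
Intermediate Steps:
E(S) = (-4 + S)² (E(S) = (S - 4)² = (-4 + S)²)
u = -1521 (u = 0 - (-4 - 35)² = 0 - 1*(-39)² = 0 - 1*1521 = 0 - 1521 = -1521)
(4255 + 2236)/(u - 3530) = (4255 + 2236)/(-1521 - 3530) = 6491/(-5051) = 6491*(-1/5051) = -6491/5051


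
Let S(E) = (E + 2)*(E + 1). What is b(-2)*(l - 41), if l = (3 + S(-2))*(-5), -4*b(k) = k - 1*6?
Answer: -112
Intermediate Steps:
b(k) = 3/2 - k/4 (b(k) = -(k - 1*6)/4 = -(k - 6)/4 = -(-6 + k)/4 = 3/2 - k/4)
S(E) = (1 + E)*(2 + E) (S(E) = (2 + E)*(1 + E) = (1 + E)*(2 + E))
l = -15 (l = (3 + (2 + (-2)² + 3*(-2)))*(-5) = (3 + (2 + 4 - 6))*(-5) = (3 + 0)*(-5) = 3*(-5) = -15)
b(-2)*(l - 41) = (3/2 - ¼*(-2))*(-15 - 41) = (3/2 + ½)*(-56) = 2*(-56) = -112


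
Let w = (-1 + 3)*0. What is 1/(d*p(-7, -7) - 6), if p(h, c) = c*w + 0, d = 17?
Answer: -⅙ ≈ -0.16667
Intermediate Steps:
w = 0 (w = 2*0 = 0)
p(h, c) = 0 (p(h, c) = c*0 + 0 = 0 + 0 = 0)
1/(d*p(-7, -7) - 6) = 1/(17*0 - 6) = 1/(0 - 6) = 1/(-6) = -⅙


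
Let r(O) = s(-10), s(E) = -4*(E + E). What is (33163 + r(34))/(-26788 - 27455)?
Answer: -1583/2583 ≈ -0.61285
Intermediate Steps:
s(E) = -8*E
r(O) = 80 (r(O) = -8*(-10) = 80)
(33163 + r(34))/(-26788 - 27455) = (33163 + 80)/(-26788 - 27455) = 33243/(-54243) = 33243*(-1/54243) = -1583/2583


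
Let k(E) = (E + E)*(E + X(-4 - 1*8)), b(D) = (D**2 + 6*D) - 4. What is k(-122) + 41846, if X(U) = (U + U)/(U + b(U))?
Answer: 502030/7 ≈ 71719.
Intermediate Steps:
b(D) = -4 + D**2 + 6*D
X(U) = 2*U/(-4 + U**2 + 7*U) (X(U) = (U + U)/(U + (-4 + U**2 + 6*U)) = (2*U)/(-4 + U**2 + 7*U) = 2*U/(-4 + U**2 + 7*U))
k(E) = 2*E*(-3/7 + E) (k(E) = (E + E)*(E + 2*(-4 - 1*8)/(-4 + (-4 - 1*8)**2 + 7*(-4 - 1*8))) = (2*E)*(E + 2*(-4 - 8)/(-4 + (-4 - 8)**2 + 7*(-4 - 8))) = (2*E)*(E + 2*(-12)/(-4 + (-12)**2 + 7*(-12))) = (2*E)*(E + 2*(-12)/(-4 + 144 - 84)) = (2*E)*(E + 2*(-12)/56) = (2*E)*(E + 2*(-12)*(1/56)) = (2*E)*(E - 3/7) = (2*E)*(-3/7 + E) = 2*E*(-3/7 + E))
k(-122) + 41846 = (2/7)*(-122)*(-3 + 7*(-122)) + 41846 = (2/7)*(-122)*(-3 - 854) + 41846 = (2/7)*(-122)*(-857) + 41846 = 209108/7 + 41846 = 502030/7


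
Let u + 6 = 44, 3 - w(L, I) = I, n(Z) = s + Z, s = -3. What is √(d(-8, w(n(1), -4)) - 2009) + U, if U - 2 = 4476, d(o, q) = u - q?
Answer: 4478 + I*√1978 ≈ 4478.0 + 44.475*I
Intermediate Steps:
n(Z) = -3 + Z
w(L, I) = 3 - I
u = 38 (u = -6 + 44 = 38)
d(o, q) = 38 - q
U = 4478 (U = 2 + 4476 = 4478)
√(d(-8, w(n(1), -4)) - 2009) + U = √((38 - (3 - 1*(-4))) - 2009) + 4478 = √((38 - (3 + 4)) - 2009) + 4478 = √((38 - 1*7) - 2009) + 4478 = √((38 - 7) - 2009) + 4478 = √(31 - 2009) + 4478 = √(-1978) + 4478 = I*√1978 + 4478 = 4478 + I*√1978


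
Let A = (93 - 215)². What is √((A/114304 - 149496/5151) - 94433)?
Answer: I*√14212815693284419782/12266248 ≈ 307.35*I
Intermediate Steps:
A = 14884 (A = (-122)² = 14884)
√((A/114304 - 149496/5151) - 94433) = √((14884/114304 - 149496/5151) - 94433) = √((14884*(1/114304) - 149496*1/5151) - 94433) = √((3721/28576 - 49832/1717) - 94433) = √(-1417610275/49064992 - 94433) = √(-4634771999811/49064992) = I*√14212815693284419782/12266248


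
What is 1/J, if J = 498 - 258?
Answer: 1/240 ≈ 0.0041667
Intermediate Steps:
J = 240
1/J = 1/240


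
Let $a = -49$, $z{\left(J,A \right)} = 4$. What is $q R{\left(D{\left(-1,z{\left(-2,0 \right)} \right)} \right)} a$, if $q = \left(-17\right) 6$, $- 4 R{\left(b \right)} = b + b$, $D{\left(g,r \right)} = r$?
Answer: $-9996$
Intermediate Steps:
$R{\left(b \right)} = - \frac{b}{2}$ ($R{\left(b \right)} = - \frac{b + b}{4} = - \frac{2 b}{4} = - \frac{b}{2}$)
$q = -102$
$q R{\left(D{\left(-1,z{\left(-2,0 \right)} \right)} \right)} a = - 102 \left(\left(- \frac{1}{2}\right) 4\right) \left(-49\right) = \left(-102\right) \left(-2\right) \left(-49\right) = 204 \left(-49\right) = -9996$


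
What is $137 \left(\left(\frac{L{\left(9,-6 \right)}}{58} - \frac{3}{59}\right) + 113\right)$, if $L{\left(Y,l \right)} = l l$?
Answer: $\frac{26621566}{1711} \approx 15559.0$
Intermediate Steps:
$L{\left(Y,l \right)} = l^{2}$
$137 \left(\left(\frac{L{\left(9,-6 \right)}}{58} - \frac{3}{59}\right) + 113\right) = 137 \left(\left(\frac{\left(-6\right)^{2}}{58} - \frac{3}{59}\right) + 113\right) = 137 \left(\left(36 \cdot \frac{1}{58} - \frac{3}{59}\right) + 113\right) = 137 \left(\left(\frac{18}{29} - \frac{3}{59}\right) + 113\right) = 137 \left(\frac{975}{1711} + 113\right) = 137 \cdot \frac{194318}{1711} = \frac{26621566}{1711}$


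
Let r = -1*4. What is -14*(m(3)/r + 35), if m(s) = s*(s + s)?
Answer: -427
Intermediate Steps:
m(s) = 2*s² (m(s) = s*(2*s) = 2*s²)
r = -4
-14*(m(3)/r + 35) = -14*((2*3²)/(-4) + 35) = -14*((2*9)*(-¼) + 35) = -14*(18*(-¼) + 35) = -14*(-9/2 + 35) = -14*61/2 = -427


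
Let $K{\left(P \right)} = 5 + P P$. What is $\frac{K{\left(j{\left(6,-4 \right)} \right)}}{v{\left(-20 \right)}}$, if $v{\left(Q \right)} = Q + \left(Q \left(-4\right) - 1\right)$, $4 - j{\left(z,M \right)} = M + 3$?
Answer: $\frac{30}{59} \approx 0.50847$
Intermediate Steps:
$j{\left(z,M \right)} = 1 - M$ ($j{\left(z,M \right)} = 4 - \left(M + 3\right) = 4 - \left(3 + M\right) = 1 - M$)
$K{\left(P \right)} = 5 + P^{2}$
$v{\left(Q \right)} = -1 - 3 Q$ ($v{\left(Q \right)} = Q - \left(1 + 4 Q\right) = -1 - 3 Q$)
$\frac{K{\left(j{\left(6,-4 \right)} \right)}}{v{\left(-20 \right)}} = \frac{5 + \left(1 - -4\right)^{2}}{-1 - -60} = \frac{5 + \left(1 + 4\right)^{2}}{-1 + 60} = \frac{5 + 5^{2}}{59} = \left(5 + 25\right) \frac{1}{59} = 30 \cdot \frac{1}{59} = \frac{30}{59}$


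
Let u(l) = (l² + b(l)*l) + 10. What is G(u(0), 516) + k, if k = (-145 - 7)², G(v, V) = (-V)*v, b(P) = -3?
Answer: 17944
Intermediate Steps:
u(l) = 10 + l² - 3*l (u(l) = (l² - 3*l) + 10 = 10 + l² - 3*l)
G(v, V) = -V*v
k = 23104 (k = (-152)² = 23104)
G(u(0), 516) + k = -1*516*(10 + 0² - 3*0) + 23104 = -1*516*(10 + 0 + 0) + 23104 = -1*516*10 + 23104 = -5160 + 23104 = 17944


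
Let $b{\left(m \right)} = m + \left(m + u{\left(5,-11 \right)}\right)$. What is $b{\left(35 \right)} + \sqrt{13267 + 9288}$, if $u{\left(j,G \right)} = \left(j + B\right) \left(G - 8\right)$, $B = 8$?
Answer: $-177 + \sqrt{22555} \approx -26.817$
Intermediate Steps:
$u{\left(j,G \right)} = \left(-8 + G\right) \left(8 + j\right)$ ($u{\left(j,G \right)} = \left(j + 8\right) \left(G - 8\right) = \left(8 + j\right) \left(-8 + G\right) = \left(-8 + G\right) \left(8 + j\right)$)
$b{\left(m \right)} = -247 + 2 m$ ($b{\left(m \right)} = m + \left(m - 247\right) = m + \left(-247 + m\right) = -247 + 2 m$)
$b{\left(35 \right)} + \sqrt{13267 + 9288} = \left(-247 + 2 \cdot 35\right) + \sqrt{13267 + 9288} = \left(-247 + 70\right) + \sqrt{22555} = -177 + \sqrt{22555}$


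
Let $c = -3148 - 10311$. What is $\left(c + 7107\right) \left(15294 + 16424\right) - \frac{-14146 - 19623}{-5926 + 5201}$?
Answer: $- \frac{146067767369}{725} \approx -2.0147 \cdot 10^{8}$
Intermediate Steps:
$c = -13459$
$\left(c + 7107\right) \left(15294 + 16424\right) - \frac{-14146 - 19623}{-5926 + 5201} = \left(-13459 + 7107\right) \left(15294 + 16424\right) - \frac{-14146 - 19623}{-5926 + 5201} = \left(-6352\right) 31718 - - \frac{33769}{-725} = -201472736 - \left(-33769\right) \left(- \frac{1}{725}\right) = -201472736 - \frac{33769}{725} = - \frac{146067767369}{725}$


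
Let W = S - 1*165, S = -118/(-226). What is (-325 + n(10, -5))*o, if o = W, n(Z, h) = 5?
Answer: 5947520/113 ≈ 52633.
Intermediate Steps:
S = 59/113 (S = -118*(-1/226) = 59/113 ≈ 0.52212)
W = -18586/113 (W = 59/113 - 1*165 = 59/113 - 165 = -18586/113 ≈ -164.48)
o = -18586/113 ≈ -164.48
(-325 + n(10, -5))*o = (-325 + 5)*(-18586/113) = -320*(-18586/113) = 5947520/113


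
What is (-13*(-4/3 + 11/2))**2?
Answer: 105625/36 ≈ 2934.0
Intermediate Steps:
(-13*(-4/3 + 11/2))**2 = (-13*25/6)**2 = (-325/6)**2 = 105625/36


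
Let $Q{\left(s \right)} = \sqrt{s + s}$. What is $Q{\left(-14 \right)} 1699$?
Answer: $3398 i \sqrt{7} \approx 8990.3 i$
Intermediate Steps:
$Q{\left(s \right)} = \sqrt{2} \sqrt{s}$ ($Q{\left(s \right)} = \sqrt{2 s} = \sqrt{2} \sqrt{s}$)
$Q{\left(-14 \right)} 1699 = \sqrt{2} \sqrt{-14} \cdot 1699 = \sqrt{2} i \sqrt{14} \cdot 1699 = 2 i \sqrt{7} \cdot 1699 = 3398 i \sqrt{7}$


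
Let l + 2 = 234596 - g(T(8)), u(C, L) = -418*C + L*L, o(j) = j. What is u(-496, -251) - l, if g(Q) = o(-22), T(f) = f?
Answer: 35713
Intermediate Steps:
g(Q) = -22
u(C, L) = L² - 418*C (u(C, L) = -418*C + L² = L² - 418*C)
l = 234616 (l = -2 + (234596 - 1*(-22)) = -2 + (234596 + 22) = -2 + 234618 = 234616)
u(-496, -251) - l = ((-251)² - 418*(-496)) - 1*234616 = (63001 + 207328) - 234616 = 270329 - 234616 = 35713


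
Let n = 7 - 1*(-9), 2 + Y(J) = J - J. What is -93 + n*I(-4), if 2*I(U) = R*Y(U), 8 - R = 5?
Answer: -141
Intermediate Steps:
Y(J) = -2 (Y(J) = -2 + (J - J) = -2 + 0 = -2)
R = 3 (R = 8 - 1*5 = 8 - 5 = 3)
I(U) = -3 (I(U) = (3*(-2))/2 = (1/2)*(-6) = -3)
n = 16 (n = 7 + 9 = 16)
-93 + n*I(-4) = -93 + 16*(-3) = -93 - 48 = -141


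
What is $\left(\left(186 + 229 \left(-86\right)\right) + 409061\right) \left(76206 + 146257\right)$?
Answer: $86661129039$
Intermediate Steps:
$\left(\left(186 + 229 \left(-86\right)\right) + 409061\right) \left(76206 + 146257\right) = \left(\left(186 - 19694\right) + 409061\right) 222463 = \left(-19508 + 409061\right) 222463 = 389553 \cdot 222463 = 86661129039$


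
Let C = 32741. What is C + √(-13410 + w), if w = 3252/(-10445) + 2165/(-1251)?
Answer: 32741 + I*√254439130078468085/4355565 ≈ 32741.0 + 115.81*I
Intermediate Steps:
w = -26681677/13066695 (w = 3252*(-1/10445) + 2165*(-1/1251) = -3252/10445 - 2165/1251 = -26681677/13066695 ≈ -2.0420)
C + √(-13410 + w) = 32741 + √(-13410 - 26681677/13066695) = 32741 + √(-175251061627/13066695) = 32741 + I*√254439130078468085/4355565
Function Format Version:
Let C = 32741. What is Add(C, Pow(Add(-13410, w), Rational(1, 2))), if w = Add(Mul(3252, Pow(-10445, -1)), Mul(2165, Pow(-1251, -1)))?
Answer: Add(32741, Mul(Rational(1, 4355565), I, Pow(254439130078468085, Rational(1, 2)))) ≈ Add(32741., Mul(115.81, I))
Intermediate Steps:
w = Rational(-26681677, 13066695) (w = Add(Mul(3252, Rational(-1, 10445)), Mul(2165, Rational(-1, 1251))) = Add(Rational(-3252, 10445), Rational(-2165, 1251)) = Rational(-26681677, 13066695) ≈ -2.0420)
Add(C, Pow(Add(-13410, w), Rational(1, 2))) = Add(32741, Pow(Add(-13410, Rational(-26681677, 13066695)), Rational(1, 2))) = Add(32741, Pow(Rational(-175251061627, 13066695), Rational(1, 2))) = Add(32741, Mul(Rational(1, 4355565), I, Pow(254439130078468085, Rational(1, 2))))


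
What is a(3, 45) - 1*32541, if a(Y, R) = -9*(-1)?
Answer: -32532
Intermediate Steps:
a(Y, R) = 9
a(3, 45) - 1*32541 = 9 - 1*32541 = 9 - 32541 = -32532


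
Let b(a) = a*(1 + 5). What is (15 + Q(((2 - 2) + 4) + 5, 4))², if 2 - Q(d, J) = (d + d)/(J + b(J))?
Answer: 52441/196 ≈ 267.56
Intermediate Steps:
b(a) = 6*a (b(a) = a*6 = 6*a)
Q(d, J) = 2 - 2*d/(7*J) (Q(d, J) = 2 - (d + d)/(J + 6*J) = 2 - 2*d/(7*J))
(15 + Q(((2 - 2) + 4) + 5, 4))² = (15 + (2 - 2/7*(((2 - 2) + 4) + 5)/4))² = (15 + (2 - 2/7*((0 + 4) + 5)*¼))² = (15 + (2 - 2/7*(4 + 5)*¼))² = (15 + (2 - 2/7*9*¼))² = (15 + (2 - 9/14))² = (15 + 19/14)² = (229/14)² = 52441/196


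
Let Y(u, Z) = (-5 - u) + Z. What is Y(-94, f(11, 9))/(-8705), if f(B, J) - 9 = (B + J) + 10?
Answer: -128/8705 ≈ -0.014704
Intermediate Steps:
f(B, J) = 19 + B + J (f(B, J) = 9 + ((B + J) + 10) = 9 + (10 + B + J) = 19 + B + J)
Y(u, Z) = -5 + Z - u
Y(-94, f(11, 9))/(-8705) = (-5 + (19 + 11 + 9) - 1*(-94))/(-8705) = (-5 + 39 + 94)*(-1/8705) = 128*(-1/8705) = -128/8705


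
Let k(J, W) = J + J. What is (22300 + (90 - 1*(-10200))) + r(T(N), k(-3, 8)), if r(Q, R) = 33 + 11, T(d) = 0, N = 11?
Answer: 32634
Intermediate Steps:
k(J, W) = 2*J
r(Q, R) = 44
(22300 + (90 - 1*(-10200))) + r(T(N), k(-3, 8)) = (22300 + (90 - 1*(-10200))) + 44 = (22300 + (90 + 10200)) + 44 = (22300 + 10290) + 44 = 32590 + 44 = 32634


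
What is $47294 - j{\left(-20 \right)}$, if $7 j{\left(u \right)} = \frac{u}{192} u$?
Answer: $\frac{3972671}{84} \approx 47294.0$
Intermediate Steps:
$j{\left(u \right)} = \frac{u^{2}}{1344}$ ($j{\left(u \right)} = \frac{\frac{u}{192} u}{7} = \frac{\frac{1}{192} u^{2}}{7} = \frac{u^{2}}{1344}$)
$47294 - j{\left(-20 \right)} = 47294 - \frac{\left(-20\right)^{2}}{1344} = 47294 - \frac{1}{1344} \cdot 400 = 47294 - \frac{25}{84} = \frac{3972671}{84}$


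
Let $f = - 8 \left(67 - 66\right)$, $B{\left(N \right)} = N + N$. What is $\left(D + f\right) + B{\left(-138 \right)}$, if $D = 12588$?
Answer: $12304$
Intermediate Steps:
$B{\left(N \right)} = 2 N$
$f = -8$ ($f = \left(-8\right) 1 = -8$)
$\left(D + f\right) + B{\left(-138 \right)} = \left(12588 - 8\right) + 2 \left(-138\right) = 12580 - 276 = 12304$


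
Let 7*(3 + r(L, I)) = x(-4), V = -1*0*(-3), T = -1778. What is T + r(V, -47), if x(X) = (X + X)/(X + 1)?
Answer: -37393/21 ≈ -1780.6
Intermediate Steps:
V = 0 (V = 0*(-3) = 0)
x(X) = 2*X/(1 + X) (x(X) = (2*X)/(1 + X) = 2*X/(1 + X))
r(L, I) = -55/21 (r(L, I) = -3 + (2*(-4)/(1 - 4))/7 = -3 + (2*(-4)/(-3))/7 = -3 + (2*(-4)*(-⅓))/7 = -3 + (⅐)*(8/3) = -3 + 8/21 = -55/21)
T + r(V, -47) = -1778 - 55/21 = -37393/21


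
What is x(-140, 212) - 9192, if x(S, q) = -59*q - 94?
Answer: -21794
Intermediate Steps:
x(S, q) = -94 - 59*q
x(-140, 212) - 9192 = (-94 - 59*212) - 9192 = (-94 - 12508) - 9192 = -12602 - 9192 = -21794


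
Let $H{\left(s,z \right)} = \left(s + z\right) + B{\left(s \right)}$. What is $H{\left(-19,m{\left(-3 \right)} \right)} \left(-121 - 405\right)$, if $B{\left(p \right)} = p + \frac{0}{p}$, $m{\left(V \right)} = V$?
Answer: $21566$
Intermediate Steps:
$B{\left(p \right)} = p$ ($B{\left(p \right)} = p + 0 = p$)
$H{\left(s,z \right)} = z + 2 s$ ($H{\left(s,z \right)} = \left(s + z\right) + s = z + 2 s$)
$H{\left(-19,m{\left(-3 \right)} \right)} \left(-121 - 405\right) = \left(-3 + 2 \left(-19\right)\right) \left(-121 - 405\right) = \left(-3 - 38\right) \left(-121 - 405\right) = \left(-41\right) \left(-526\right) = 21566$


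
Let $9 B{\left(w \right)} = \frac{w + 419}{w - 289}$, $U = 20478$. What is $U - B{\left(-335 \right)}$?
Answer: $\frac{9583711}{468} \approx 20478.0$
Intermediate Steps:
$B{\left(w \right)} = \frac{419 + w}{9 \left(-289 + w\right)}$ ($B{\left(w \right)} = \frac{\left(w + 419\right) \frac{1}{w - 289}}{9} = \frac{\left(419 + w\right) \frac{1}{-289 + w}}{9} = \frac{\frac{1}{-289 + w} \left(419 + w\right)}{9} = \frac{419 + w}{9 \left(-289 + w\right)}$)
$U - B{\left(-335 \right)} = 20478 - \frac{419 - 335}{9 \left(-289 - 335\right)} = 20478 - \frac{1}{9} \frac{1}{-624} \cdot 84 = 20478 - \frac{1}{9} \left(- \frac{1}{624}\right) 84 = 20478 - - \frac{7}{468} = 20478 + \frac{7}{468} = \frac{9583711}{468}$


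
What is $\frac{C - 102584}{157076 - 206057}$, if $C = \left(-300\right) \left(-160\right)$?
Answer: $\frac{54584}{48981} \approx 1.1144$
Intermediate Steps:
$C = 48000$
$\frac{C - 102584}{157076 - 206057} = \frac{48000 - 102584}{157076 - 206057} = \frac{48000 + \left(-163206 + 60622\right)}{-48981} = \left(48000 - 102584\right) \left(- \frac{1}{48981}\right) = \left(-54584\right) \left(- \frac{1}{48981}\right) = \frac{54584}{48981}$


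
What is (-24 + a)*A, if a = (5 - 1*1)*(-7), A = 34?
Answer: -1768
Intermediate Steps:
a = -28 (a = (5 - 1)*(-7) = 4*(-7) = -28)
(-24 + a)*A = (-24 - 28)*34 = -52*34 = -1768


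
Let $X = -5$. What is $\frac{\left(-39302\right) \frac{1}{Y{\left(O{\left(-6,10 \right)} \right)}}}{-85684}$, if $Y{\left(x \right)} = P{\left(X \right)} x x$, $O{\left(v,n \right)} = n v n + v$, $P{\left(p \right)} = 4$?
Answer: $\frac{19651}{62932498848} \approx 3.1225 \cdot 10^{-7}$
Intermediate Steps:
$O{\left(v,n \right)} = v + v n^{2}$ ($O{\left(v,n \right)} = v n^{2} + v = v + v n^{2}$)
$Y{\left(x \right)} = 4 x^{2}$ ($Y{\left(x \right)} = 4 x x = 4 x^{2}$)
$\frac{\left(-39302\right) \frac{1}{Y{\left(O{\left(-6,10 \right)} \right)}}}{-85684} = \frac{\left(-39302\right) \frac{1}{4 \left(- 6 \left(1 + 10^{2}\right)\right)^{2}}}{-85684} = - \frac{39302}{4 \left(- 6 \left(1 + 100\right)\right)^{2}} \left(- \frac{1}{85684}\right) = - \frac{39302}{4 \left(\left(-6\right) 101\right)^{2}} \left(- \frac{1}{85684}\right) = - \frac{39302}{4 \left(-606\right)^{2}} \left(- \frac{1}{85684}\right) = - \frac{39302}{4 \cdot 367236} \left(- \frac{1}{85684}\right) = - \frac{39302}{1468944} \left(- \frac{1}{85684}\right) = \left(-39302\right) \frac{1}{1468944} \left(- \frac{1}{85684}\right) = \left(- \frac{19651}{734472}\right) \left(- \frac{1}{85684}\right) = \frac{19651}{62932498848}$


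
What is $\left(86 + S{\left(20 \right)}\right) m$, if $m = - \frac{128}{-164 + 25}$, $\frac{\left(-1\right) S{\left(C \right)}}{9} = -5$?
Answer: $\frac{16768}{139} \approx 120.63$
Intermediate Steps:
$S{\left(C \right)} = 45$ ($S{\left(C \right)} = \left(-9\right) \left(-5\right) = 45$)
$m = \frac{128}{139}$ ($m = - \frac{128}{-139} = \left(-128\right) \left(- \frac{1}{139}\right) = \frac{128}{139} \approx 0.92086$)
$\left(86 + S{\left(20 \right)}\right) m = \left(86 + 45\right) \frac{128}{139} = 131 \cdot \frac{128}{139} = \frac{16768}{139}$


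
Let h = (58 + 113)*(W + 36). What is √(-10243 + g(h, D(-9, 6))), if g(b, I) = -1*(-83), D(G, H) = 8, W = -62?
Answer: 4*I*√635 ≈ 100.8*I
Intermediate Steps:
h = -4446 (h = (58 + 113)*(-62 + 36) = 171*(-26) = -4446)
g(b, I) = 83
√(-10243 + g(h, D(-9, 6))) = √(-10243 + 83) = √(-10160) = 4*I*√635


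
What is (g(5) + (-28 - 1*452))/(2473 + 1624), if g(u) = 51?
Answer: -429/4097 ≈ -0.10471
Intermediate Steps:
(g(5) + (-28 - 1*452))/(2473 + 1624) = (51 + (-28 - 1*452))/(2473 + 1624) = (51 + (-28 - 452))/4097 = (51 - 480)*(1/4097) = -429*1/4097 = -429/4097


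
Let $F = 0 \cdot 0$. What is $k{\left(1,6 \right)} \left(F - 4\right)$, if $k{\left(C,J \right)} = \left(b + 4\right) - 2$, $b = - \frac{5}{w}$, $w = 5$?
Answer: $-4$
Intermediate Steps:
$b = -1$ ($b = - \frac{5}{5} = \left(-5\right) \frac{1}{5} = -1$)
$F = 0$
$k{\left(C,J \right)} = 1$ ($k{\left(C,J \right)} = \left(-1 + 4\right) - 2 = 3 - 2 = 1$)
$k{\left(1,6 \right)} \left(F - 4\right) = 1 \left(0 - 4\right) = 1 \left(-4\right) = -4$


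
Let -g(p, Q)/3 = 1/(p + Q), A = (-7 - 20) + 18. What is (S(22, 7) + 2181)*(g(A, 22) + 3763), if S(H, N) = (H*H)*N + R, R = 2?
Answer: 272511036/13 ≈ 2.0962e+7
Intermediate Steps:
S(H, N) = 2 + N*H² (S(H, N) = (H*H)*N + 2 = H²*N + 2 = N*H² + 2 = 2 + N*H²)
A = -9 (A = -27 + 18 = -9)
g(p, Q) = -3/(Q + p) (g(p, Q) = -3/(p + Q) = -3/(Q + p))
(S(22, 7) + 2181)*(g(A, 22) + 3763) = ((2 + 7*22²) + 2181)*(-3/(22 - 9) + 3763) = ((2 + 7*484) + 2181)*(-3/13 + 3763) = ((2 + 3388) + 2181)*(-3*1/13 + 3763) = (3390 + 2181)*(-3/13 + 3763) = 5571*(48916/13) = 272511036/13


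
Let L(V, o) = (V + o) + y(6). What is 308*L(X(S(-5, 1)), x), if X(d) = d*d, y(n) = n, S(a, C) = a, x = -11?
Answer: 6160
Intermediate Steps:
X(d) = d**2
L(V, o) = 6 + V + o (L(V, o) = (V + o) + 6 = 6 + V + o)
308*L(X(S(-5, 1)), x) = 308*(6 + (-5)**2 - 11) = 308*(6 + 25 - 11) = 308*20 = 6160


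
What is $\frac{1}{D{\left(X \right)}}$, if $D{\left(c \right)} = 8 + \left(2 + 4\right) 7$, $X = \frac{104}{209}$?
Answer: $\frac{1}{50} \approx 0.02$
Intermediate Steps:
$X = \frac{104}{209}$ ($X = 104 \cdot \frac{1}{209} = \frac{104}{209} \approx 0.49761$)
$D{\left(c \right)} = 50$ ($D{\left(c \right)} = 8 + 6 \cdot 7 = 8 + 42 = 50$)
$\frac{1}{D{\left(X \right)}} = \frac{1}{50}$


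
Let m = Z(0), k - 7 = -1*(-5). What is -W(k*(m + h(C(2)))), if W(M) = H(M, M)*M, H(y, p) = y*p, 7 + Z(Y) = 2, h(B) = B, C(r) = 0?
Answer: 216000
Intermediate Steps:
k = 12 (k = 7 - 1*(-5) = 7 + 5 = 12)
Z(Y) = -5 (Z(Y) = -7 + 2 = -5)
m = -5
H(y, p) = p*y
W(M) = M**3 (W(M) = (M*M)*M = M**2*M = M**3)
-W(k*(m + h(C(2)))) = -(12*(-5 + 0))**3 = -(12*(-5))**3 = -1*(-60)**3 = -1*(-216000) = 216000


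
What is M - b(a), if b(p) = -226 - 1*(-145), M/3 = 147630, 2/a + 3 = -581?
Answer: 442971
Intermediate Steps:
a = -1/292 (a = 2/(-3 - 581) = 2/(-584) = 2*(-1/584) = -1/292 ≈ -0.0034247)
M = 442890 (M = 3*147630 = 442890)
b(p) = -81 (b(p) = -226 + 145 = -81)
M - b(a) = 442890 - 1*(-81) = 442890 + 81 = 442971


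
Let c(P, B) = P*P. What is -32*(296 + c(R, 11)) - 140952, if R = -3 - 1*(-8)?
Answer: -151224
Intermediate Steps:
R = 5 (R = -3 + 8 = 5)
c(P, B) = P²
-32*(296 + c(R, 11)) - 140952 = -32*(296 + 5²) - 140952 = -32*(296 + 25) - 140952 = -32*321 - 140952 = -10272 - 140952 = -151224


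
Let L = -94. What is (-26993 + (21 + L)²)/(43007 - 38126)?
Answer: -21664/4881 ≈ -4.4384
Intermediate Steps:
(-26993 + (21 + L)²)/(43007 - 38126) = (-26993 + (21 - 94)²)/(43007 - 38126) = (-26993 + (-73)²)/4881 = (-26993 + 5329)*(1/4881) = -21664*1/4881 = -21664/4881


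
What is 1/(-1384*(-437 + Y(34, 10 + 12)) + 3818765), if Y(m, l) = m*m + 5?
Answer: 1/2816749 ≈ 3.5502e-7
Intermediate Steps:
Y(m, l) = 5 + m**2 (Y(m, l) = m**2 + 5 = 5 + m**2)
1/(-1384*(-437 + Y(34, 10 + 12)) + 3818765) = 1/(-1384*(-437 + (5 + 34**2)) + 3818765) = 1/(-1384*(-437 + (5 + 1156)) + 3818765) = 1/(-1384*(-437 + 1161) + 3818765) = 1/(-1384*724 + 3818765) = 1/(-1002016 + 3818765) = 1/2816749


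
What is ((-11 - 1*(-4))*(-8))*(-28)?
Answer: -1568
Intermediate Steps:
((-11 - 1*(-4))*(-8))*(-28) = ((-11 + 4)*(-8))*(-28) = -7*(-8)*(-28) = 56*(-28) = -1568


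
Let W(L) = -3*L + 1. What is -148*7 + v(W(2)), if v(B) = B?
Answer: -1041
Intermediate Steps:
W(L) = 1 - 3*L
-148*7 + v(W(2)) = -148*7 + (1 - 3*2) = -1036 + (1 - 6) = -1036 - 5 = -1041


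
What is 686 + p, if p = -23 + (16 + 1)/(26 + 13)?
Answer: 25874/39 ≈ 663.44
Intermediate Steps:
p = -880/39 (p = -23 + 17/39 = -880/39 ≈ -22.564)
686 + p = 686 - 880/39 = 25874/39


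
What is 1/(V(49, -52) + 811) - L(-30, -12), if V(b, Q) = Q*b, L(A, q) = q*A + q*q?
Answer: -875449/1737 ≈ -504.00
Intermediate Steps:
L(A, q) = q² + A*q (L(A, q) = A*q + q² = q² + A*q)
1/(V(49, -52) + 811) - L(-30, -12) = 1/(-52*49 + 811) - (-12)*(-30 - 12) = 1/(-2548 + 811) - (-12)*(-42) = 1/(-1737) - 1*504 = -1/1737 - 504 = -875449/1737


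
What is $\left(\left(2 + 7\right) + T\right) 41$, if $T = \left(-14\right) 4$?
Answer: $-1927$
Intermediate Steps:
$T = -56$
$\left(\left(2 + 7\right) + T\right) 41 = \left(\left(2 + 7\right) - 56\right) 41 = \left(9 - 56\right) 41 = \left(-47\right) 41 = -1927$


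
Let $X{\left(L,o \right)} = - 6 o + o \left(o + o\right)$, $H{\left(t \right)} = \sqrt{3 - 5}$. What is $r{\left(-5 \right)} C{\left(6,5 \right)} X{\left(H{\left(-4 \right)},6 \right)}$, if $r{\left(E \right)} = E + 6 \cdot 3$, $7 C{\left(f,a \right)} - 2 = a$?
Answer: $468$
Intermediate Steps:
$C{\left(f,a \right)} = \frac{2}{7} + \frac{a}{7}$
$H{\left(t \right)} = i \sqrt{2}$ ($H{\left(t \right)} = \sqrt{-2} = i \sqrt{2}$)
$r{\left(E \right)} = 18 + E$ ($r{\left(E \right)} = E + 18 = 18 + E$)
$X{\left(L,o \right)} = - 6 o + 2 o^{2}$ ($X{\left(L,o \right)} = - 6 o + o 2 o = - 6 o + 2 o^{2}$)
$r{\left(-5 \right)} C{\left(6,5 \right)} X{\left(H{\left(-4 \right)},6 \right)} = \left(18 - 5\right) \left(\frac{2}{7} + \frac{1}{7} \cdot 5\right) 2 \cdot 6 \left(-3 + 6\right) = 13 \left(\frac{2}{7} + \frac{5}{7}\right) 2 \cdot 6 \cdot 3 = 13 \cdot 1 \cdot 36 = 13 \cdot 36 = 468$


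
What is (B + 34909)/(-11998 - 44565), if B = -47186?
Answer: 12277/56563 ≈ 0.21705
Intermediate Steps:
(B + 34909)/(-11998 - 44565) = (-47186 + 34909)/(-11998 - 44565) = -12277/(-56563) = -12277*(-1/56563) = 12277/56563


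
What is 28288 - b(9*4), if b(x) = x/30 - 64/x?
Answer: 1272986/45 ≈ 28289.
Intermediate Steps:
b(x) = -64/x + x/30 (b(x) = x*(1/30) - 64/x = x/30 - 64/x = -64/x + x/30)
28288 - b(9*4) = 28288 - (-64/(9*4) + (9*4)/30) = 28288 - (-64/36 + (1/30)*36) = 28288 - (-64*1/36 + 6/5) = 28288 - (-16/9 + 6/5) = 28288 - 1*(-26/45) = 28288 + 26/45 = 1272986/45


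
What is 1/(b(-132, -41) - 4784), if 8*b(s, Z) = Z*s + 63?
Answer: -8/32797 ≈ -0.00024392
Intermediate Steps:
b(s, Z) = 63/8 + Z*s/8 (b(s, Z) = (Z*s + 63)/8 = (63 + Z*s)/8 = 63/8 + Z*s/8)
1/(b(-132, -41) - 4784) = 1/((63/8 + (1/8)*(-41)*(-132)) - 4784) = 1/((63/8 + 1353/2) - 4784) = 1/(5475/8 - 4784) = 1/(-32797/8) = -8/32797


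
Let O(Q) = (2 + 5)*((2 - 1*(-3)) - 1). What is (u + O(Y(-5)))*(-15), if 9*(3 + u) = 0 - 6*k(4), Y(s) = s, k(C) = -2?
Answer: -395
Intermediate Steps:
O(Q) = 28 (O(Q) = 7*((2 + 3) - 1) = 7*(5 - 1) = 7*4 = 28)
u = -5/3 (u = -3 + (0 - 6*(-2))/9 = -3 + (0 + 12)/9 = -3 + (1/9)*12 = -3 + 4/3 = -5/3 ≈ -1.6667)
(u + O(Y(-5)))*(-15) = (-5/3 + 28)*(-15) = (79/3)*(-15) = -395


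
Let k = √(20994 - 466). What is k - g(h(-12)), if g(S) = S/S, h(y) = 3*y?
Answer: -1 + 4*√1283 ≈ 142.28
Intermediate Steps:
k = 4*√1283 (k = √20528 = 4*√1283 ≈ 143.28)
g(S) = 1
k - g(h(-12)) = 4*√1283 - 1*1 = 4*√1283 - 1 = -1 + 4*√1283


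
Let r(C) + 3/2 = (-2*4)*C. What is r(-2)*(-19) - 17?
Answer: -585/2 ≈ -292.50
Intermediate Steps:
r(C) = -3/2 - 8*C (r(C) = -3/2 + (-2*4)*C = -3/2 - 8*C)
r(-2)*(-19) - 17 = (-3/2 - 8*(-2))*(-19) - 17 = (-3/2 + 16)*(-19) - 17 = (29/2)*(-19) - 17 = -551/2 - 17 = -585/2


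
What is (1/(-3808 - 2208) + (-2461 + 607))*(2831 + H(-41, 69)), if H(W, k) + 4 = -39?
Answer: -7774104505/1504 ≈ -5.1690e+6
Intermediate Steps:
H(W, k) = -43 (H(W, k) = -4 - 39 = -43)
(1/(-3808 - 2208) + (-2461 + 607))*(2831 + H(-41, 69)) = (1/(-3808 - 2208) + (-2461 + 607))*(2831 - 43) = (1/(-6016) - 1854)*2788 = (-1/6016 - 1854)*2788 = -11153665/6016*2788 = -7774104505/1504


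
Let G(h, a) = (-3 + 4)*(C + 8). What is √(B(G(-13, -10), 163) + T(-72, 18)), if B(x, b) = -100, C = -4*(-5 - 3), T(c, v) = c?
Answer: 2*I*√43 ≈ 13.115*I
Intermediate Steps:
C = 32 (C = -4*(-8) = 32)
G(h, a) = 40 (G(h, a) = (-3 + 4)*(32 + 8) = 1*40 = 40)
√(B(G(-13, -10), 163) + T(-72, 18)) = √(-100 - 72) = √(-172) = 2*I*√43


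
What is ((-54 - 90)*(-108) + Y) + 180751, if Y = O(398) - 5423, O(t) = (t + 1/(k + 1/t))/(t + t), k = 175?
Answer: 13295017706/69651 ≈ 1.9088e+5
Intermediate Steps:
O(t) = (t + 1/(175 + 1/t))/(2*t) (O(t) = (t + 1/(175 + 1/t))/(t + t) = (t + 1/(175 + 1/t))/((2*t)) = (t + 1/(175 + 1/t))*(1/(2*t)) = (t + 1/(175 + 1/t))/(2*t))
Y = -377682547/69651 (Y = (2 + 175*398)/(2*(1 + 175*398)) - 5423 = (2 + 69650)/(2*(1 + 69650)) - 5423 = (1/2)*69652/69651 - 5423 = (1/2)*(1/69651)*69652 - 5423 = 34826/69651 - 5423 = -377682547/69651 ≈ -5422.5)
((-54 - 90)*(-108) + Y) + 180751 = ((-54 - 90)*(-108) - 377682547/69651) + 180751 = (-144*(-108) - 377682547/69651) + 180751 = (15552 - 377682547/69651) + 180751 = 705529805/69651 + 180751 = 13295017706/69651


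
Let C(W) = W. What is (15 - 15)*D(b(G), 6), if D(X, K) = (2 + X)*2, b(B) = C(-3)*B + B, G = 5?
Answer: 0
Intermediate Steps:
b(B) = -2*B (b(B) = -3*B + B = -2*B)
D(X, K) = 4 + 2*X
(15 - 15)*D(b(G), 6) = (15 - 15)*(4 + 2*(-2*5)) = 0*(4 + 2*(-10)) = 0*(4 - 20) = 0*(-16) = 0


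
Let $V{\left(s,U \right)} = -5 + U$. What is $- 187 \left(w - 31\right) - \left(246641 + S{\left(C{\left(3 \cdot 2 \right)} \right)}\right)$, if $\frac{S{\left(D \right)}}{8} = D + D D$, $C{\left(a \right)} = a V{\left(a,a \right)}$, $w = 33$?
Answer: $-247351$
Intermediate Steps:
$C{\left(a \right)} = a \left(-5 + a\right)$
$S{\left(D \right)} = 8 D + 8 D^{2}$ ($S{\left(D \right)} = 8 \left(D + D D\right) = 8 \left(D + D^{2}\right) = 8 D + 8 D^{2}$)
$- 187 \left(w - 31\right) - \left(246641 + S{\left(C{\left(3 \cdot 2 \right)} \right)}\right) = - 187 \left(33 - 31\right) - \left(246641 + 8 \cdot 3 \cdot 2 \left(-5 + 3 \cdot 2\right) \left(1 + 3 \cdot 2 \left(-5 + 3 \cdot 2\right)\right)\right) = \left(-187\right) 2 - \left(246641 + 8 \cdot 6 \left(-5 + 6\right) \left(1 + 6 \left(-5 + 6\right)\right)\right) = -374 - \left(246641 + 8 \cdot 6 \cdot 1 \left(1 + 6 \cdot 1\right)\right) = -374 - \left(246641 + 8 \cdot 6 \left(1 + 6\right)\right) = -374 - \left(246641 + 8 \cdot 6 \cdot 7\right) = -374 - \left(246641 + 336\right) = -374 - 246977 = -247351$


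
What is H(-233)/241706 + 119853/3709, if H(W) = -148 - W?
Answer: 1704088499/52734562 ≈ 32.314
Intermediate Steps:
H(-233)/241706 + 119853/3709 = (-148 - 1*(-233))/241706 + 119853/3709 = (-148 + 233)*(1/241706) + 119853*(1/3709) = 85*(1/241706) + 119853/3709 = 5/14218 + 119853/3709 = 1704088499/52734562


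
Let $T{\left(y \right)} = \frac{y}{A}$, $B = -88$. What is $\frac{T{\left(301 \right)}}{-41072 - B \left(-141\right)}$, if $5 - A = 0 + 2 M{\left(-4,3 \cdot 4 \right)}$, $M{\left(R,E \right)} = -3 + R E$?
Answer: $- \frac{43}{817480} \approx -5.2601 \cdot 10^{-5}$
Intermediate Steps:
$M{\left(R,E \right)} = -3 + E R$
$A = 107$ ($A = 5 - \left(0 + 2 \left(-3 + 3 \cdot 4 \left(-4\right)\right)\right) = 5 - \left(0 + 2 \left(-3 + 12 \left(-4\right)\right)\right) = 5 - \left(0 + 2 \left(-3 - 48\right)\right) = 5 - \left(0 + 2 \left(-51\right)\right) = 5 - \left(0 - 102\right) = 5 - -102 = 5 + 102 = 107$)
$T{\left(y \right)} = \frac{y}{107}$
$\frac{T{\left(301 \right)}}{-41072 - B \left(-141\right)} = \frac{\frac{1}{107} \cdot 301}{-41072 - \left(-88\right) \left(-141\right)} = \frac{301}{107 \left(-41072 - 12408\right)} = \frac{301}{107 \left(-53480\right)} = \frac{301}{107} \left(- \frac{1}{53480}\right) = - \frac{43}{817480}$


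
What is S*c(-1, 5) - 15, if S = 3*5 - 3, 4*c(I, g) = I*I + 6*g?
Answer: 78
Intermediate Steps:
c(I, g) = I²/4 + 3*g/2 (c(I, g) = (I*I + 6*g)/4 = (I² + 6*g)/4 = I²/4 + 3*g/2)
S = 12 (S = 15 - 3 = 12)
S*c(-1, 5) - 15 = 12*((¼)*(-1)² + (3/2)*5) - 15 = 12*((¼)*1 + 15/2) - 15 = 12*(¼ + 15/2) - 15 = 12*(31/4) - 15 = 93 - 15 = 78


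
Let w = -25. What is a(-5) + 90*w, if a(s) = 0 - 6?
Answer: -2256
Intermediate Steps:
a(s) = -6
a(-5) + 90*w = -6 + 90*(-25) = -6 - 2250 = -2256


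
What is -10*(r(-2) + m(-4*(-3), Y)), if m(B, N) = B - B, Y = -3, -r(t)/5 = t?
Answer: -100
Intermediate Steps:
r(t) = -5*t
m(B, N) = 0
-10*(r(-2) + m(-4*(-3), Y)) = -10*(-5*(-2) + 0) = -10*(10 + 0) = -10*10 = -100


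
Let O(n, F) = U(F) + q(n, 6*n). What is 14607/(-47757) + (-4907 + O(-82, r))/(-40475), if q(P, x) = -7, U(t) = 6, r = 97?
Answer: -118942323/644321525 ≈ -0.18460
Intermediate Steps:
O(n, F) = -1 (O(n, F) = 6 - 7 = -1)
14607/(-47757) + (-4907 + O(-82, r))/(-40475) = 14607/(-47757) + (-4907 - 1)/(-40475) = 14607*(-1/47757) - 4908*(-1/40475) = -4869/15919 + 4908/40475 = -118942323/644321525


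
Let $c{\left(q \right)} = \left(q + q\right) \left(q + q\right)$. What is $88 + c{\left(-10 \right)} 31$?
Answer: $12488$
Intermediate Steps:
$c{\left(q \right)} = 4 q^{2}$ ($c{\left(q \right)} = 2 q 2 q = 4 q^{2}$)
$88 + c{\left(-10 \right)} 31 = 88 + 4 \left(-10\right)^{2} \cdot 31 = 88 + 4 \cdot 100 \cdot 31 = 88 + 400 \cdot 31 = 88 + 12400 = 12488$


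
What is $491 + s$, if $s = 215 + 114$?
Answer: $820$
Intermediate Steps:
$s = 329$
$491 + s = 491 + 329 = 820$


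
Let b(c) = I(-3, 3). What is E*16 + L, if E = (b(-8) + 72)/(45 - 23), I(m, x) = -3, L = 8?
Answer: 640/11 ≈ 58.182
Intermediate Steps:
b(c) = -3
E = 69/22 (E = (-3 + 72)/(45 - 23) = 69/22 ≈ 3.1364)
E*16 + L = (69/22)*16 + 8 = 552/11 + 8 = 640/11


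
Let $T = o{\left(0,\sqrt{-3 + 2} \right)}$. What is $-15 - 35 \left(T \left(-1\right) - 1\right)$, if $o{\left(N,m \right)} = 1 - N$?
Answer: $55$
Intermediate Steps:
$T = 1$ ($T = 1 - 0 = 1 + 0 = 1$)
$-15 - 35 \left(T \left(-1\right) - 1\right) = -15 - 35 \left(1 \left(-1\right) - 1\right) = -15 - 35 \left(-1 - 1\right) = -15 - -70 = -15 + 70 = 55$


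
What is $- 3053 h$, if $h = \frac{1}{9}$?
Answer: $- \frac{3053}{9} \approx -339.22$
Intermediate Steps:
$h = \frac{1}{9} \approx 0.11111$
$- 3053 h = \left(-3053\right) \frac{1}{9} = - \frac{3053}{9}$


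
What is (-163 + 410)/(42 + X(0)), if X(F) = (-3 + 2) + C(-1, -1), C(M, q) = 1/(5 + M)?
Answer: 988/165 ≈ 5.9879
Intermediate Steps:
X(F) = -¾ (X(F) = (-3 + 2) + 1/(5 - 1) = -1 + 1/4 = -1 + ¼ = -¾)
(-163 + 410)/(42 + X(0)) = (-163 + 410)/(42 - ¾) = 247/(165/4) = 247*(4/165) = 988/165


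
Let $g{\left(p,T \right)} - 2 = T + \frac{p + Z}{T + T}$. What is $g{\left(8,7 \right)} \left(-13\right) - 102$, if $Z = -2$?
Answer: $- \frac{1572}{7} \approx -224.57$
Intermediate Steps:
$g{\left(p,T \right)} = 2 + T + \frac{-2 + p}{2 T}$ ($g{\left(p,T \right)} = 2 + \left(T + \frac{p - 2}{T + T}\right) = 2 + \left(T + \frac{-2 + p}{2 T}\right) = 2 + T + \frac{-2 + p}{2 T}$)
$g{\left(8,7 \right)} \left(-13\right) - 102 = \frac{-1 + \frac{1}{2} \cdot 8 + 7 \left(2 + 7\right)}{7} \left(-13\right) - 102 = \frac{-1 + 4 + 7 \cdot 9}{7} \left(-13\right) - 102 = \frac{-1 + 4 + 63}{7} \left(-13\right) - 102 = \frac{1}{7} \cdot 66 \left(-13\right) - 102 = \frac{66}{7} \left(-13\right) - 102 = - \frac{858}{7} - 102 = - \frac{1572}{7}$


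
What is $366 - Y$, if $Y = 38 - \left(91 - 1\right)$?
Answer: $418$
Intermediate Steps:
$Y = -52$ ($Y = 38 - 90 = -52$)
$366 - Y = 366 - -52 = 366 + 52 = 418$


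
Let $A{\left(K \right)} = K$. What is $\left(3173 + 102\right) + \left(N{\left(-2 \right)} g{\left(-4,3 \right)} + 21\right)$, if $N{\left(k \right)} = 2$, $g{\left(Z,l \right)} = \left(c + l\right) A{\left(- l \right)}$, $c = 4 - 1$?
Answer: $3260$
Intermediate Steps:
$c = 3$ ($c = 4 - 1 = 3$)
$g{\left(Z,l \right)} = - l \left(3 + l\right)$ ($g{\left(Z,l \right)} = \left(3 + l\right) \left(- l\right) = - l \left(3 + l\right)$)
$\left(3173 + 102\right) + \left(N{\left(-2 \right)} g{\left(-4,3 \right)} + 21\right) = \left(3173 + 102\right) + \left(2 \left(\left(-1\right) 3 \left(3 + 3\right)\right) + 21\right) = 3275 + \left(2 \left(\left(-1\right) 3 \cdot 6\right) + 21\right) = 3275 + \left(2 \left(-18\right) + 21\right) = 3275 + \left(-36 + 21\right) = 3275 - 15 = 3260$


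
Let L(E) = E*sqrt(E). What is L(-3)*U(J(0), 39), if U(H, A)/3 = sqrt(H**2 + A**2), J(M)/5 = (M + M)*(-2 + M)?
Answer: -351*I*sqrt(3) ≈ -607.95*I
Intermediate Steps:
L(E) = E**(3/2)
J(M) = 10*M*(-2 + M) (J(M) = 5*((M + M)*(-2 + M)) = 5*((2*M)*(-2 + M)) = 5*(2*M*(-2 + M)) = 10*M*(-2 + M))
U(H, A) = 3*sqrt(A**2 + H**2) (U(H, A) = 3*sqrt(H**2 + A**2) = 3*sqrt(A**2 + H**2))
L(-3)*U(J(0), 39) = (-3)**(3/2)*(3*sqrt(39**2 + (10*0*(-2 + 0))**2)) = (-3*I*sqrt(3))*(3*sqrt(1521 + (10*0*(-2))**2)) = (-3*I*sqrt(3))*(3*sqrt(1521 + 0**2)) = (-3*I*sqrt(3))*(3*sqrt(1521 + 0)) = (-3*I*sqrt(3))*(3*sqrt(1521)) = (-3*I*sqrt(3))*(3*39) = -3*I*sqrt(3)*117 = -351*I*sqrt(3)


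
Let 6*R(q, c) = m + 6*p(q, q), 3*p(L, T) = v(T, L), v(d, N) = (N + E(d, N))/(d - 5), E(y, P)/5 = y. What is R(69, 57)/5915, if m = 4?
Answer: 271/567840 ≈ 0.00047725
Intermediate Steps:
E(y, P) = 5*y
v(d, N) = (N + 5*d)/(-5 + d) (v(d, N) = (N + 5*d)/(d - 5) = (N + 5*d)/(-5 + d))
p(L, T) = (L + 5*T)/(3*(-5 + T)) (p(L, T) = ((L + 5*T)/(-5 + T))/3 = (L + 5*T)/(3*(-5 + T)))
R(q, c) = ⅔ + 2*q/(-5 + q) (R(q, c) = (4 + 6*((q + 5*q)/(3*(-5 + q))))/6 = (4 + 6*((6*q)/(3*(-5 + q))))/6 = (4 + 6*(2*q/(-5 + q)))/6 = (4 + 12*q/(-5 + q))/6 = ⅔ + 2*q/(-5 + q))
R(69, 57)/5915 = (2*(-5 + 4*69)/(3*(-5 + 69)))/5915 = ((⅔)*(-5 + 276)/64)*(1/5915) = ((⅔)*(1/64)*271)*(1/5915) = (271/96)*(1/5915) = 271/567840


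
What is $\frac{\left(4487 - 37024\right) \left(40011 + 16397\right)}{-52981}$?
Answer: $\frac{1835347096}{52981} \approx 34642.0$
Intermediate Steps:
$\frac{\left(4487 - 37024\right) \left(40011 + 16397\right)}{-52981} = \left(4487 - 37024\right) 56408 \left(- \frac{1}{52981}\right) = \left(-32537\right) 56408 \left(- \frac{1}{52981}\right) = \left(-1835347096\right) \left(- \frac{1}{52981}\right) = \frac{1835347096}{52981}$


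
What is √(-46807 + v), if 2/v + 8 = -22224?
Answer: I*√1445932077527/5558 ≈ 216.35*I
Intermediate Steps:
v = -1/11116 (v = 2/(-8 - 22224) = 2/(-22232) = 2*(-1/22232) = -1/11116 ≈ -8.9960e-5)
√(-46807 + v) = √(-46807 - 1/11116) = √(-520306613/11116) = I*√1445932077527/5558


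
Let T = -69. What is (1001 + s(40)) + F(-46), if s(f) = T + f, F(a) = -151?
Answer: 821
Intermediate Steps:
s(f) = -69 + f
(1001 + s(40)) + F(-46) = (1001 + (-69 + 40)) - 151 = (1001 - 29) - 151 = 972 - 151 = 821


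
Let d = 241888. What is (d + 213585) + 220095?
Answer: 675568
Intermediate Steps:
(d + 213585) + 220095 = (241888 + 213585) + 220095 = 455473 + 220095 = 675568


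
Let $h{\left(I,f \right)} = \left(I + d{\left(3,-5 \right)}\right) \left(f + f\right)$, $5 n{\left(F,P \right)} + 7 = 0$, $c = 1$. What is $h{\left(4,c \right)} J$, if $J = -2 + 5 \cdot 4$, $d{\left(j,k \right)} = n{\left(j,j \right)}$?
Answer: $\frac{468}{5} \approx 93.6$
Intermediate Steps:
$n{\left(F,P \right)} = - \frac{7}{5}$ ($n{\left(F,P \right)} = - \frac{7}{5} + \frac{1}{5} \cdot 0 = - \frac{7}{5} + 0 = - \frac{7}{5}$)
$d{\left(j,k \right)} = - \frac{7}{5}$
$h{\left(I,f \right)} = 2 f \left(- \frac{7}{5} + I\right)$ ($h{\left(I,f \right)} = \left(I - \frac{7}{5}\right) \left(f + f\right) = \left(- \frac{7}{5} + I\right) 2 f = 2 f \left(- \frac{7}{5} + I\right)$)
$J = 18$ ($J = -2 + 20 = 18$)
$h{\left(4,c \right)} J = \frac{2}{5} \cdot 1 \left(-7 + 5 \cdot 4\right) 18 = \frac{2}{5} \cdot 1 \left(-7 + 20\right) 18 = \frac{2}{5} \cdot 1 \cdot 13 \cdot 18 = \frac{26}{5} \cdot 18 = \frac{468}{5}$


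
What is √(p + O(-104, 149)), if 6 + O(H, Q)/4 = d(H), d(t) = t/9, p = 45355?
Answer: √407563/3 ≈ 212.80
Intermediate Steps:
d(t) = t/9 (d(t) = t*(⅑) = t/9)
O(H, Q) = -24 + 4*H/9 (O(H, Q) = -24 + 4*(H/9) = -24 + 4*H/9)
√(p + O(-104, 149)) = √(45355 + (-24 + (4/9)*(-104))) = √(45355 + (-24 - 416/9)) = √(45355 - 632/9) = √(407563/9) = √407563/3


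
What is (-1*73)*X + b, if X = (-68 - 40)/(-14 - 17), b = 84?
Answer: -5280/31 ≈ -170.32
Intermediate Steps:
X = 108/31 (X = -108/(-31) = -108*(-1/31) = 108/31 ≈ 3.4839)
(-1*73)*X + b = -1*73*(108/31) + 84 = -73*108/31 + 84 = -7884/31 + 84 = -5280/31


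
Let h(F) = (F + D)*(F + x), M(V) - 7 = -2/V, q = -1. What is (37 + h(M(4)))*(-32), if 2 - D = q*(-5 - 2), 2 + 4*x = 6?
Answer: -1544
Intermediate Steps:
x = 1 (x = -½ + (¼)*6 = -½ + 3/2 = 1)
D = -5 (D = 2 - (-1)*(-5 - 2) = 2 - (-1)*(-7) = 2 - 1*7 = 2 - 7 = -5)
M(V) = 7 - 2/V
h(F) = (1 + F)*(-5 + F) (h(F) = (F - 5)*(F + 1) = (-5 + F)*(1 + F) = (1 + F)*(-5 + F))
(37 + h(M(4)))*(-32) = (37 + (-5 + (7 - 2/4)² - 4*(7 - 2/4)))*(-32) = (37 + (-5 + (7 - 2*¼)² - 4*(7 - 2*¼)))*(-32) = (37 + (-5 + (7 - ½)² - 4*(7 - ½)))*(-32) = (37 + (-5 + (13/2)² - 4*13/2))*(-32) = (37 + (-5 + 169/4 - 26))*(-32) = (37 + 45/4)*(-32) = (193/4)*(-32) = -1544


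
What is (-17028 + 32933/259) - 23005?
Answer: -10335614/259 ≈ -39906.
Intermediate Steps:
(-17028 + 32933/259) - 23005 = -4377319/259 - 23005 = -10335614/259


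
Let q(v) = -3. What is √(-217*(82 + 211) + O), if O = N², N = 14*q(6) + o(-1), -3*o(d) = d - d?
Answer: I*√61817 ≈ 248.63*I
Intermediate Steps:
o(d) = 0 (o(d) = -(d - d)/3 = -⅓*0 = 0)
N = -42 (N = 14*(-3) + 0 = -42 + 0 = -42)
O = 1764 (O = (-42)² = 1764)
√(-217*(82 + 211) + O) = √(-217*(82 + 211) + 1764) = √(-217*293 + 1764) = √(-63581 + 1764) = √(-61817) = I*√61817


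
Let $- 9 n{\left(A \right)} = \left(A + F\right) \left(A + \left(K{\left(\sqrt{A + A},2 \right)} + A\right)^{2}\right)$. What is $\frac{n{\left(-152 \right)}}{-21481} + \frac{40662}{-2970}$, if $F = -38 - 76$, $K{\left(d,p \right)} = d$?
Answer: $- \frac{476916977}{10633095} + \frac{323456 i \sqrt{19}}{193329} \approx -44.852 + 7.2928 i$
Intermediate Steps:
$F = -114$
$n{\left(A \right)} = - \frac{\left(-114 + A\right) \left(A + \left(A + \sqrt{2} \sqrt{A}\right)^{2}\right)}{9}$ ($n{\left(A \right)} = - \frac{\left(A - 114\right) \left(A + \left(\sqrt{A + A} + A\right)^{2}\right)}{9} = - \frac{\left(-114 + A\right) \left(A + \left(\sqrt{2 A} + A\right)^{2}\right)}{9} = - \frac{\left(-114 + A\right) \left(A + \left(\sqrt{2} \sqrt{A} + A\right)^{2}\right)}{9} = - \frac{\left(-114 + A\right) \left(A + \left(A + \sqrt{2} \sqrt{A}\right)^{2}\right)}{9}$)
$\frac{n{\left(-152 \right)}}{-21481} + \frac{40662}{-2970} = \frac{38 \left(-152\right) - \frac{\left(-152\right)^{3}}{9} + \frac{37 \left(-152\right)^{2}}{3} - \frac{2 \sqrt{2} \left(-152\right)^{\frac{5}{2}}}{9} + \frac{76 \sqrt{2} \left(-152\right)^{\frac{3}{2}}}{3}}{-21481} + \frac{40662}{-2970} = \left(-5776 - - \frac{3511808}{9} + \frac{37}{3} \cdot 23104 - \frac{2 \sqrt{2} \cdot 46208 i \sqrt{38}}{9} + \frac{76 \sqrt{2} \left(- 304 i \sqrt{38}\right)}{3}\right) \left(- \frac{1}{21481}\right) + 40662 \left(- \frac{1}{2970}\right) = \left(-5776 + \frac{3511808}{9} + \frac{854848}{3} - \frac{184832 i \sqrt{19}}{9} - \frac{46208 i \sqrt{19}}{3}\right) \left(- \frac{1}{21481}\right) - \frac{753}{55} = \left(\frac{6024368}{9} - \frac{323456 i \sqrt{19}}{9}\right) \left(- \frac{1}{21481}\right) - \frac{753}{55} = \left(- \frac{6024368}{193329} + \frac{323456 i \sqrt{19}}{193329}\right) - \frac{753}{55} = - \frac{476916977}{10633095} + \frac{323456 i \sqrt{19}}{193329}$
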